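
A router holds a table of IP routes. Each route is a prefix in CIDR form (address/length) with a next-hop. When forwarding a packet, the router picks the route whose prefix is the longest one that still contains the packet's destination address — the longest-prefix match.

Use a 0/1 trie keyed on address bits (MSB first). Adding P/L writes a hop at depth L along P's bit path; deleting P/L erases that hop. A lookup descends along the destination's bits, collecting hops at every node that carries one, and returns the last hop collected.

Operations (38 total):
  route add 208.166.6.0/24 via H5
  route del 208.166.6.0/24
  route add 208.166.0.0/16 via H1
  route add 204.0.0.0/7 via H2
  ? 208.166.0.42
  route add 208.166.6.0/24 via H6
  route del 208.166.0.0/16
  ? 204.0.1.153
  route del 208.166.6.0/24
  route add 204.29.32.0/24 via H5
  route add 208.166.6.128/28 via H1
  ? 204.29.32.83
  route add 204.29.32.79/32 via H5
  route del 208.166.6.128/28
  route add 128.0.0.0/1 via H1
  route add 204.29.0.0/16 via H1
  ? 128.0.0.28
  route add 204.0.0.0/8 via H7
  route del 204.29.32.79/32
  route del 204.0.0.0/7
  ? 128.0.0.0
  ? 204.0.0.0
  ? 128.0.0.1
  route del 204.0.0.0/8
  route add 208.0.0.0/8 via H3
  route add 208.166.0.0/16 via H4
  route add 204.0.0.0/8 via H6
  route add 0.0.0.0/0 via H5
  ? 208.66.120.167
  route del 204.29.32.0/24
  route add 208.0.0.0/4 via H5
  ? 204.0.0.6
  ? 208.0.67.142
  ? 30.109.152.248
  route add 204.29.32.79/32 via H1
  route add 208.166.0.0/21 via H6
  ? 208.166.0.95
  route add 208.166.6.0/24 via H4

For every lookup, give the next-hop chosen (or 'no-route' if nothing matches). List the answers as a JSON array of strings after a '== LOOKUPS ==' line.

Trace:
  add 208.166.6.0/24 -> H5 at depth 24
  - 208.166.6.0/24 clear@24
  add 208.166.0.0/16 -> H1 at depth 16
  add 204.0.0.0/7 -> H2 at depth 7
  lookup 208.166.0.42: bits 110100001010011000000 walk d0:-→d1:-→d2:-→d3:-→d4:-→d5:-→d6:-→d7:-→d8:-→d9:-→d10:-→d11:-→d12:-→d13:-→d14:-→d15:-→d16:H1→d17:-→d18:-→d19:-→d20:-→d21:- -> H1
  add 208.166.6.0/24 -> H6 at depth 24
  - 208.166.0.0/16 clear@16
  lookup 204.0.1.153: bits 1100110 walk d0:-→d1:-→d2:-→d3:-→d4:-→d5:-→d6:-→d7:H2 -> H2
  - 208.166.6.0/24 clear@24
  add 204.29.32.0/24 -> H5 at depth 24
  add 208.166.6.128/28 -> H1 at depth 28
  lookup 204.29.32.83: bits 110011000001110100100000 walk d0:-→d1:-→d2:-→d3:-→d4:-→d5:-→d6:-→d7:H2→d8:-→d9:-→d10:-→d11:-→d12:-→d13:-→d14:-→d15:-→d16:-→d17:-→d18:-→d19:-→d20:-→d21:-→d22:-→d23:-→d24:H5 -> H5
  add 204.29.32.79/32 -> H5 at depth 32
  - 208.166.6.128/28 clear@28
  add 128.0.0.0/1 -> H1 at depth 1
  add 204.29.0.0/16 -> H1 at depth 16
  lookup 128.0.0.28: bits 1 walk d0:-→d1:H1 -> H1
  add 204.0.0.0/8 -> H7 at depth 8
  - 204.29.32.79/32 clear@32
  - 204.0.0.0/7 clear@7
  lookup 128.0.0.0: bits 1 walk d0:-→d1:H1 -> H1
  lookup 204.0.0.0: bits 11001100000 walk d0:-→d1:H1→d2:-→d3:-→d4:-→d5:-→d6:-→d7:-→d8:H7→d9:-→d10:-→d11:- -> H7
  lookup 128.0.0.1: bits 1 walk d0:-→d1:H1 -> H1
  - 204.0.0.0/8 clear@8
  add 208.0.0.0/8 -> H3 at depth 8
  add 208.166.0.0/16 -> H4 at depth 16
  add 204.0.0.0/8 -> H6 at depth 8
  add 0.0.0.0/0 -> H5 at depth 0
  lookup 208.66.120.167: bits 11010000 walk d0:H5→d1:H1→d2:-→d3:-→d4:-→d5:-→d6:-→d7:-→d8:H3 -> H3
  - 204.29.32.0/24 clear@24
  add 208.0.0.0/4 -> H5 at depth 4
  lookup 204.0.0.6: bits 11001100000 walk d0:H5→d1:H1→d2:-→d3:-→d4:-→d5:-→d6:-→d7:-→d8:H6→d9:-→d10:-→d11:- -> H6
  lookup 208.0.67.142: bits 11010000 walk d0:H5→d1:H1→d2:-→d3:-→d4:H5→d5:-→d6:-→d7:-→d8:H3 -> H3
  lookup 30.109.152.248: bits ε walk d0:H5 -> H5
  add 204.29.32.79/32 -> H1 at depth 32
  add 208.166.0.0/21 -> H6 at depth 21
  lookup 208.166.0.95: bits 110100001010011000000 walk d0:H5→d1:H1→d2:-→d3:-→d4:H5→d5:-→d6:-→d7:-→d8:H3→d9:-→d10:-→d11:-→d12:-→d13:-→d14:-→d15:-→d16:H4→d17:-→d18:-→d19:-→d20:-→d21:H6 -> H6
  add 208.166.6.0/24 -> H4 at depth 24

== LOOKUPS ==
["H1","H2","H5","H1","H1","H7","H1","H3","H6","H3","H5","H6"]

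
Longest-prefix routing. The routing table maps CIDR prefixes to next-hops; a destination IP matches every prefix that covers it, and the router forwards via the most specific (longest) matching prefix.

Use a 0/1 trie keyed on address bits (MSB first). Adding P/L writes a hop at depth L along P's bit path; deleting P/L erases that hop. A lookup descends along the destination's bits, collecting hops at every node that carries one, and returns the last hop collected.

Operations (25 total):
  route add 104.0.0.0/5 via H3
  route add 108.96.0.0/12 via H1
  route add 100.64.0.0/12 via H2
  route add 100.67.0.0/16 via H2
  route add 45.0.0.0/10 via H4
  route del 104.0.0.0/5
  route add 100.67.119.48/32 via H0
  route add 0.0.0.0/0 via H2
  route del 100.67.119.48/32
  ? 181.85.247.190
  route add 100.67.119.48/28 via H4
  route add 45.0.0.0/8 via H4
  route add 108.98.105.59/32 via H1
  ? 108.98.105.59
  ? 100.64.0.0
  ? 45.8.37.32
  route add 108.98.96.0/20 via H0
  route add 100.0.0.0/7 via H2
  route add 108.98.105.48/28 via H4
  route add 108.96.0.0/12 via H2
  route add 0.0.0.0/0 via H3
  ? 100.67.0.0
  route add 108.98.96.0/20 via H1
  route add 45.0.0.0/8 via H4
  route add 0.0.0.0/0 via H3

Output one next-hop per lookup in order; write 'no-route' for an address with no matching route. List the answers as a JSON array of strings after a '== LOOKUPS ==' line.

Trace:
  add 104.0.0.0/5 -> H3 at depth 5
  add 108.96.0.0/12 -> H1 at depth 12
  add 100.64.0.0/12 -> H2 at depth 12
  add 100.67.0.0/16 -> H2 at depth 16
  add 45.0.0.0/10 -> H4 at depth 10
  - 104.0.0.0/5 clear@5
  add 100.67.119.48/32 -> H0 at depth 32
  add 0.0.0.0/0 -> H2 at depth 0
  - 100.67.119.48/32 clear@32
  Q 181.85.247.190: descend ε ; hops seen [H2] ; pick H2
  add 100.67.119.48/28 -> H4 at depth 28
  add 45.0.0.0/8 -> H4 at depth 8
  add 108.98.105.59/32 -> H1 at depth 32
  Q 108.98.105.59: descend 01101100011000100110100100111011 ; hops seen [H2,H1,H1] ; pick H1
  Q 100.64.0.0: descend 01100100010000 ; hops seen [H2,H2] ; pick H2
  Q 45.8.37.32: descend 0010110100 ; hops seen [H2,H4,H4] ; pick H4
  add 108.98.96.0/20 -> H0 at depth 20
  add 100.0.0.0/7 -> H2 at depth 7
  add 108.98.105.48/28 -> H4 at depth 28
  add 108.96.0.0/12 -> H2 at depth 12
  add 0.0.0.0/0 -> H3 at depth 0
  Q 100.67.0.0: descend 01100100010000110 ; hops seen [H3,H2,H2,H2] ; pick H2
  add 108.98.96.0/20 -> H1 at depth 20
  add 45.0.0.0/8 -> H4 at depth 8
  add 0.0.0.0/0 -> H3 at depth 0

== LOOKUPS ==
["H2","H1","H2","H4","H2"]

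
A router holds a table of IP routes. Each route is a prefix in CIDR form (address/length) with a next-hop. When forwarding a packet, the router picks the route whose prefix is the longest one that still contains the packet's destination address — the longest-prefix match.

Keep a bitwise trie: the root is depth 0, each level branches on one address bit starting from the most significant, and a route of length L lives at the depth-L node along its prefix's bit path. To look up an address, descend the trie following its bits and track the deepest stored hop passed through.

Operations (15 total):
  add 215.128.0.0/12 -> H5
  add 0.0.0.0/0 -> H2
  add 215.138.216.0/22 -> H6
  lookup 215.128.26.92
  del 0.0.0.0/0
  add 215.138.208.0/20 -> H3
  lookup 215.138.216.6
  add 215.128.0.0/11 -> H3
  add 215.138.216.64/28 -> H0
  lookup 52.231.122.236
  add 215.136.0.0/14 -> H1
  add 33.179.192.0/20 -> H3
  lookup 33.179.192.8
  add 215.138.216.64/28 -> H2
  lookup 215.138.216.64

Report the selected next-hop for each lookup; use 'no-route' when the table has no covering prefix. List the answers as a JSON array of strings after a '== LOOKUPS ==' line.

Process each operation:
  add 215.128.0.0/12 -> H5 at depth 12
  add 0.0.0.0/0 -> H2 at depth 0
  add 215.138.216.0/22 -> H6 at depth 22
  Q 215.128.26.92: descend 110101111000 ; hops seen [H2,H5] ; pick H5
  - 0.0.0.0/0 clear@0
  add 215.138.208.0/20 -> H3 at depth 20
  Q 215.138.216.6: descend 1101011110001010110110 ; hops seen [H5,H3,H6] ; pick H6
  add 215.128.0.0/11 -> H3 at depth 11
  add 215.138.216.64/28 -> H0 at depth 28
  Q 52.231.122.236: descend ε ; hops seen [∅] ; pick no-route
  add 215.136.0.0/14 -> H1 at depth 14
  add 33.179.192.0/20 -> H3 at depth 20
  Q 33.179.192.8: descend 00100001101100111100 ; hops seen [H3] ; pick H3
  add 215.138.216.64/28 -> H2 at depth 28
  Q 215.138.216.64: descend 1101011110001010110110000100 ; hops seen [H3,H5,H1,H3,H6,H2] ; pick H2

== LOOKUPS ==
["H5","H6","no-route","H3","H2"]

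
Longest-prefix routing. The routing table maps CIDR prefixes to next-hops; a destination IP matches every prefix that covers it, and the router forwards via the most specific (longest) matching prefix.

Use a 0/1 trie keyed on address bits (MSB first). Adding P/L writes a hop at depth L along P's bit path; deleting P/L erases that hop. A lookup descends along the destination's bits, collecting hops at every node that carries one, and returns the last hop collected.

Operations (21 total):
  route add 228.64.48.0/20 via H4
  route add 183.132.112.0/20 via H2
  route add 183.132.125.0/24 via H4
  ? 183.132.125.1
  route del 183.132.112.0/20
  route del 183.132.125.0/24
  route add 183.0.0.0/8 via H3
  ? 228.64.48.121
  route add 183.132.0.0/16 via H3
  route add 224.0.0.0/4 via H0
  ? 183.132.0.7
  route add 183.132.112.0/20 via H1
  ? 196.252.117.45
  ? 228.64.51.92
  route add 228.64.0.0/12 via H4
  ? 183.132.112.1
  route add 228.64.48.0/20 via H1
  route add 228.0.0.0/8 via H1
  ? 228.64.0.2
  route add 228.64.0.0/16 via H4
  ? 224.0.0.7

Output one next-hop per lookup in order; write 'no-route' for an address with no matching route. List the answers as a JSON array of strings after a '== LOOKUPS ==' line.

Trace:
  add 228.64.48.0/20 -> H4 at depth 20
  add 183.132.112.0/20 -> H2 at depth 20
  add 183.132.125.0/24 -> H4 at depth 24
  lookup 183.132.125.1: bits 101101111000010001111101 walk d0:-→d1:-→d2:-→d3:-→d4:-→d5:-→d6:-→d7:-→d8:-→d9:-→d10:-→d11:-→d12:-→d13:-→d14:-→d15:-→d16:-→d17:-→d18:-→d19:-→d20:H2→d21:-→d22:-→d23:-→d24:H4 -> H4
  del 183.132.112.0/20 (clear depth 20)
  del 183.132.125.0/24 (clear depth 24)
  add 183.0.0.0/8 -> H3 at depth 8
  lookup 228.64.48.121: bits 11100100010000000011 walk d0:-→d1:-→d2:-→d3:-→d4:-→d5:-→d6:-→d7:-→d8:-→d9:-→d10:-→d11:-→d12:-→d13:-→d14:-→d15:-→d16:-→d17:-→d18:-→d19:-→d20:H4 -> H4
  add 183.132.0.0/16 -> H3 at depth 16
  add 224.0.0.0/4 -> H0 at depth 4
  lookup 183.132.0.7: bits 10110111100001000 walk d0:-→d1:-→d2:-→d3:-→d4:-→d5:-→d6:-→d7:-→d8:H3→d9:-→d10:-→d11:-→d12:-→d13:-→d14:-→d15:-→d16:H3→d17:- -> H3
  add 183.132.112.0/20 -> H1 at depth 20
  lookup 196.252.117.45: bits 11 walk d0:-→d1:-→d2:- -> no-route
  lookup 228.64.51.92: bits 11100100010000000011 walk d0:-→d1:-→d2:-→d3:-→d4:H0→d5:-→d6:-→d7:-→d8:-→d9:-→d10:-→d11:-→d12:-→d13:-→d14:-→d15:-→d16:-→d17:-→d18:-→d19:-→d20:H4 -> H4
  add 228.64.0.0/12 -> H4 at depth 12
  lookup 183.132.112.1: bits 10110111100001000111 walk d0:-→d1:-→d2:-→d3:-→d4:-→d5:-→d6:-→d7:-→d8:H3→d9:-→d10:-→d11:-→d12:-→d13:-→d14:-→d15:-→d16:H3→d17:-→d18:-→d19:-→d20:H1 -> H1
  add 228.64.48.0/20 -> H1 at depth 20
  add 228.0.0.0/8 -> H1 at depth 8
  lookup 228.64.0.2: bits 111001000100000000 walk d0:-→d1:-→d2:-→d3:-→d4:H0→d5:-→d6:-→d7:-→d8:H1→d9:-→d10:-→d11:-→d12:H4→d13:-→d14:-→d15:-→d16:-→d17:-→d18:- -> H4
  add 228.64.0.0/16 -> H4 at depth 16
  lookup 224.0.0.7: bits 11100 walk d0:-→d1:-→d2:-→d3:-→d4:H0→d5:- -> H0

== LOOKUPS ==
["H4","H4","H3","no-route","H4","H1","H4","H0"]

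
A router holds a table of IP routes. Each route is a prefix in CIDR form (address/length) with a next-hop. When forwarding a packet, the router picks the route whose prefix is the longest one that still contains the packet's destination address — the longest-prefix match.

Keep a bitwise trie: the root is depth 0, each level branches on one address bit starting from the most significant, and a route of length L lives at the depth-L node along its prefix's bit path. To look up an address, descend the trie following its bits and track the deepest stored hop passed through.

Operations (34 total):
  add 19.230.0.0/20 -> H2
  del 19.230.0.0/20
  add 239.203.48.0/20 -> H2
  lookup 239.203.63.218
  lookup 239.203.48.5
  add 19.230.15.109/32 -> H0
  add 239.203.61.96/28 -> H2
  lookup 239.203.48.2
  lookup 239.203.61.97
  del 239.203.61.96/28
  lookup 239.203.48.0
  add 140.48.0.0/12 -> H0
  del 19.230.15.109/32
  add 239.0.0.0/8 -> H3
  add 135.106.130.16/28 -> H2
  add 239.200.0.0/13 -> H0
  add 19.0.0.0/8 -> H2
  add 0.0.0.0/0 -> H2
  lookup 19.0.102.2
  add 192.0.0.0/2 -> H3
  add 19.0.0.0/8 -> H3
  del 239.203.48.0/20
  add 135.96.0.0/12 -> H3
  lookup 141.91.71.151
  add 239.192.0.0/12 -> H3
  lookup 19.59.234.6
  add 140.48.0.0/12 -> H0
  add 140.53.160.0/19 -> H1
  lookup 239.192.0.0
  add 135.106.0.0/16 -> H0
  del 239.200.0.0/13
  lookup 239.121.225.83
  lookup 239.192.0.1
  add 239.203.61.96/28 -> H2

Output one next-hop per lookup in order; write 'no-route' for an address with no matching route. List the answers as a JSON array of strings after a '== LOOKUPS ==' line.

Apply in order:
  add 19.230.0.0/20 -> H2 at depth 20
  - 19.230.0.0/20 clear@20
  add 239.203.48.0/20 -> H2 at depth 20
  lookup 239.203.63.218: bits 11101111110010110011 walk d0:-→d1:-→d2:-→d3:-→d4:-→d5:-→d6:-→d7:-→d8:-→d9:-→d10:-→d11:-→d12:-→d13:-→d14:-→d15:-→d16:-→d17:-→d18:-→d19:-→d20:H2 -> H2
  lookup 239.203.48.5: bits 11101111110010110011 walk d0:-→d1:-→d2:-→d3:-→d4:-→d5:-→d6:-→d7:-→d8:-→d9:-→d10:-→d11:-→d12:-→d13:-→d14:-→d15:-→d16:-→d17:-→d18:-→d19:-→d20:H2 -> H2
  add 19.230.15.109/32 -> H0 at depth 32
  add 239.203.61.96/28 -> H2 at depth 28
  lookup 239.203.48.2: bits 11101111110010110011 walk d0:-→d1:-→d2:-→d3:-→d4:-→d5:-→d6:-→d7:-→d8:-→d9:-→d10:-→d11:-→d12:-→d13:-→d14:-→d15:-→d16:-→d17:-→d18:-→d19:-→d20:H2 -> H2
  lookup 239.203.61.97: bits 1110111111001011001111010110 walk d0:-→d1:-→d2:-→d3:-→d4:-→d5:-→d6:-→d7:-→d8:-→d9:-→d10:-→d11:-→d12:-→d13:-→d14:-→d15:-→d16:-→d17:-→d18:-→d19:-→d20:H2→d21:-→d22:-→d23:-→d24:-→d25:-→d26:-→d27:-→d28:H2 -> H2
  - 239.203.61.96/28 clear@28
  lookup 239.203.48.0: bits 11101111110010110011 walk d0:-→d1:-→d2:-→d3:-→d4:-→d5:-→d6:-→d7:-→d8:-→d9:-→d10:-→d11:-→d12:-→d13:-→d14:-→d15:-→d16:-→d17:-→d18:-→d19:-→d20:H2 -> H2
  add 140.48.0.0/12 -> H0 at depth 12
  - 19.230.15.109/32 clear@32
  add 239.0.0.0/8 -> H3 at depth 8
  add 135.106.130.16/28 -> H2 at depth 28
  add 239.200.0.0/13 -> H0 at depth 13
  add 19.0.0.0/8 -> H2 at depth 8
  add 0.0.0.0/0 -> H2 at depth 0
  lookup 19.0.102.2: bits 00010011 walk d0:H2→d1:-→d2:-→d3:-→d4:-→d5:-→d6:-→d7:-→d8:H2 -> H2
  add 192.0.0.0/2 -> H3 at depth 2
  add 19.0.0.0/8 -> H3 at depth 8
  - 239.203.48.0/20 clear@20
  add 135.96.0.0/12 -> H3 at depth 12
  lookup 141.91.71.151: bits 1000110 walk d0:H2→d1:-→d2:-→d3:-→d4:-→d5:-→d6:-→d7:- -> H2
  add 239.192.0.0/12 -> H3 at depth 12
  lookup 19.59.234.6: bits 00010011 walk d0:H2→d1:-→d2:-→d3:-→d4:-→d5:-→d6:-→d7:-→d8:H3 -> H3
  add 140.48.0.0/12 -> H0 at depth 12
  add 140.53.160.0/19 -> H1 at depth 19
  lookup 239.192.0.0: bits 111011111100 walk d0:H2→d1:-→d2:H3→d3:-→d4:-→d5:-→d6:-→d7:-→d8:H3→d9:-→d10:-→d11:-→d12:H3 -> H3
  add 135.106.0.0/16 -> H0 at depth 16
  - 239.200.0.0/13 clear@13
  lookup 239.121.225.83: bits 11101111 walk d0:H2→d1:-→d2:H3→d3:-→d4:-→d5:-→d6:-→d7:-→d8:H3 -> H3
  lookup 239.192.0.1: bits 111011111100 walk d0:H2→d1:-→d2:H3→d3:-→d4:-→d5:-→d6:-→d7:-→d8:H3→d9:-→d10:-→d11:-→d12:H3 -> H3
  add 239.203.61.96/28 -> H2 at depth 28

== LOOKUPS ==
["H2","H2","H2","H2","H2","H2","H2","H3","H3","H3","H3"]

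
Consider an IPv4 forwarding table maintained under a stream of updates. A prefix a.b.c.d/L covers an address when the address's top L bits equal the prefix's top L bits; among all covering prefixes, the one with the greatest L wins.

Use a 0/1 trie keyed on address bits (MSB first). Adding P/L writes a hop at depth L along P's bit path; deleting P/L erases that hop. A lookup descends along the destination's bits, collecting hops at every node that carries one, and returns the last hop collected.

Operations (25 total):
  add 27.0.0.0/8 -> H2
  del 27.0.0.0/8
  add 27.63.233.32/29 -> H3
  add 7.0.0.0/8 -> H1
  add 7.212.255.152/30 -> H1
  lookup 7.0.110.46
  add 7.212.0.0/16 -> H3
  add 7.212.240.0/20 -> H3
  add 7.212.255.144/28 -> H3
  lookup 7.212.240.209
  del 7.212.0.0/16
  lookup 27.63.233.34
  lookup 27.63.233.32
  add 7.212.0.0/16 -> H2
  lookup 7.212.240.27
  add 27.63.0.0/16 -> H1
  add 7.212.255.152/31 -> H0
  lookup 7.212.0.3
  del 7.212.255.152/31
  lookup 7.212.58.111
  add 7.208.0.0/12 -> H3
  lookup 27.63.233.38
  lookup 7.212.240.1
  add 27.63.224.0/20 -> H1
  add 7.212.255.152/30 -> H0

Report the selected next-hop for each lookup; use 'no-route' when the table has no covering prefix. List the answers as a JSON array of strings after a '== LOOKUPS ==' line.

Process each operation:
  add 27.0.0.0/8 -> H2 at depth 8
  del 27.0.0.0/8 (clear depth 8)
  add 27.63.233.32/29 -> H3 at depth 29
  add 7.0.0.0/8 -> H1 at depth 8
  add 7.212.255.152/30 -> H1 at depth 30
  ? 7.0.110.46  path d0:-→d1:-→d2:-→d3:-→d4:-→d5:-→d6:-→d7:-→d8:H1  best=H1
  add 7.212.0.0/16 -> H3 at depth 16
  add 7.212.240.0/20 -> H3 at depth 20
  add 7.212.255.144/28 -> H3 at depth 28
  ? 7.212.240.209  path d0:-→d1:-→d2:-→d3:-→d4:-→d5:-→d6:-→d7:-→d8:H1→d9:-→d10:-→d11:-→d12:-→d13:-→d14:-→d15:-→d16:H3→d17:-→d18:-→d19:-→d20:H3  best=H3
  del 7.212.0.0/16 (clear depth 16)
  ? 27.63.233.34  path d0:-→d1:-→d2:-→d3:-→d4:-→d5:-→d6:-→d7:-→d8:-→d9:-→d10:-→d11:-→d12:-→d13:-→d14:-→d15:-→d16:-→d17:-→d18:-→d19:-→d20:-→d21:-→d22:-→d23:-→d24:-→d25:-→d26:-→d27:-→d28:-→d29:H3  best=H3
  ? 27.63.233.32  path d0:-→d1:-→d2:-→d3:-→d4:-→d5:-→d6:-→d7:-→d8:-→d9:-→d10:-→d11:-→d12:-→d13:-→d14:-→d15:-→d16:-→d17:-→d18:-→d19:-→d20:-→d21:-→d22:-→d23:-→d24:-→d25:-→d26:-→d27:-→d28:-→d29:H3  best=H3
  add 7.212.0.0/16 -> H2 at depth 16
  ? 7.212.240.27  path d0:-→d1:-→d2:-→d3:-→d4:-→d5:-→d6:-→d7:-→d8:H1→d9:-→d10:-→d11:-→d12:-→d13:-→d14:-→d15:-→d16:H2→d17:-→d18:-→d19:-→d20:H3  best=H3
  add 27.63.0.0/16 -> H1 at depth 16
  add 7.212.255.152/31 -> H0 at depth 31
  ? 7.212.0.3  path d0:-→d1:-→d2:-→d3:-→d4:-→d5:-→d6:-→d7:-→d8:H1→d9:-→d10:-→d11:-→d12:-→d13:-→d14:-→d15:-→d16:H2  best=H2
  del 7.212.255.152/31 (clear depth 31)
  ? 7.212.58.111  path d0:-→d1:-→d2:-→d3:-→d4:-→d5:-→d6:-→d7:-→d8:H1→d9:-→d10:-→d11:-→d12:-→d13:-→d14:-→d15:-→d16:H2  best=H2
  add 7.208.0.0/12 -> H3 at depth 12
  ? 27.63.233.38  path d0:-→d1:-→d2:-→d3:-→d4:-→d5:-→d6:-→d7:-→d8:-→d9:-→d10:-→d11:-→d12:-→d13:-→d14:-→d15:-→d16:H1→d17:-→d18:-→d19:-→d20:-→d21:-→d22:-→d23:-→d24:-→d25:-→d26:-→d27:-→d28:-→d29:H3  best=H3
  ? 7.212.240.1  path d0:-→d1:-→d2:-→d3:-→d4:-→d5:-→d6:-→d7:-→d8:H1→d9:-→d10:-→d11:-→d12:H3→d13:-→d14:-→d15:-→d16:H2→d17:-→d18:-→d19:-→d20:H3  best=H3
  add 27.63.224.0/20 -> H1 at depth 20
  add 7.212.255.152/30 -> H0 at depth 30

== LOOKUPS ==
["H1","H3","H3","H3","H3","H2","H2","H3","H3"]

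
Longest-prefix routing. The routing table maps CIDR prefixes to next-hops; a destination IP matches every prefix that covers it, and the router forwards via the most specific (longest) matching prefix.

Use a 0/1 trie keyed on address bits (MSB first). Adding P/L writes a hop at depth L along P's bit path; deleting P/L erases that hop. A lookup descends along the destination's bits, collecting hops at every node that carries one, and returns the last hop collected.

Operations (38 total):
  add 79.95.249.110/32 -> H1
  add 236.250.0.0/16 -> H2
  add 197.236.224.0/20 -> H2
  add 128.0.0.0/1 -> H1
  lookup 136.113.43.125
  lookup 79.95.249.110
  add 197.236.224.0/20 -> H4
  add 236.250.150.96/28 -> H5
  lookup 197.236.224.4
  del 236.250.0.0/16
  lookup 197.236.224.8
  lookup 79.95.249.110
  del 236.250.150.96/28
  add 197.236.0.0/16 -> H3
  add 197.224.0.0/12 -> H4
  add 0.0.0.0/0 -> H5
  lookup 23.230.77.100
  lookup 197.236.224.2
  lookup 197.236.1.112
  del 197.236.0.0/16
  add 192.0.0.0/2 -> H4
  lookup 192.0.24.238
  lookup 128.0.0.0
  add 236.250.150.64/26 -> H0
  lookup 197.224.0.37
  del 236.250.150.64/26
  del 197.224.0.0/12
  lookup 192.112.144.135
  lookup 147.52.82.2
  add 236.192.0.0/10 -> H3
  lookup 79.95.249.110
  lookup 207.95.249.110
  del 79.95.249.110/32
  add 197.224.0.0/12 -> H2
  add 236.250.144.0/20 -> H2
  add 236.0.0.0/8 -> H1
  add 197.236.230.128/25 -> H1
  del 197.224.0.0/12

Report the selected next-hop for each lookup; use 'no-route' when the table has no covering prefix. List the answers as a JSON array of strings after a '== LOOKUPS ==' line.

Trace:
  add 79.95.249.110/32 -> H1 at depth 32
  add 236.250.0.0/16 -> H2 at depth 16
  add 197.236.224.0/20 -> H2 at depth 20
  add 128.0.0.0/1 -> H1 at depth 1
  lookup 136.113.43.125: bits 1 walk d0:-→d1:H1 -> H1
  lookup 79.95.249.110: bits 01001111010111111111100101101110 walk d0:-→d1:-→d2:-→d3:-→d4:-→d5:-→d6:-→d7:-→d8:-→d9:-→d10:-→d11:-→d12:-→d13:-→d14:-→d15:-→d16:-→d17:-→d18:-→d19:-→d20:-→d21:-→d22:-→d23:-→d24:-→d25:-→d26:-→d27:-→d28:-→d29:-→d30:-→d31:-→d32:H1 -> H1
  add 197.236.224.0/20 -> H4 at depth 20
  add 236.250.150.96/28 -> H5 at depth 28
  lookup 197.236.224.4: bits 11000101111011001110 walk d0:-→d1:H1→d2:-→d3:-→d4:-→d5:-→d6:-→d7:-→d8:-→d9:-→d10:-→d11:-→d12:-→d13:-→d14:-→d15:-→d16:-→d17:-→d18:-→d19:-→d20:H4 -> H4
  - 236.250.0.0/16 clear@16
  lookup 197.236.224.8: bits 11000101111011001110 walk d0:-→d1:H1→d2:-→d3:-→d4:-→d5:-→d6:-→d7:-→d8:-→d9:-→d10:-→d11:-→d12:-→d13:-→d14:-→d15:-→d16:-→d17:-→d18:-→d19:-→d20:H4 -> H4
  lookup 79.95.249.110: bits 01001111010111111111100101101110 walk d0:-→d1:-→d2:-→d3:-→d4:-→d5:-→d6:-→d7:-→d8:-→d9:-→d10:-→d11:-→d12:-→d13:-→d14:-→d15:-→d16:-→d17:-→d18:-→d19:-→d20:-→d21:-→d22:-→d23:-→d24:-→d25:-→d26:-→d27:-→d28:-→d29:-→d30:-→d31:-→d32:H1 -> H1
  - 236.250.150.96/28 clear@28
  add 197.236.0.0/16 -> H3 at depth 16
  add 197.224.0.0/12 -> H4 at depth 12
  add 0.0.0.0/0 -> H5 at depth 0
  lookup 23.230.77.100: bits 0 walk d0:H5→d1:- -> H5
  lookup 197.236.224.2: bits 11000101111011001110 walk d0:H5→d1:H1→d2:-→d3:-→d4:-→d5:-→d6:-→d7:-→d8:-→d9:-→d10:-→d11:-→d12:H4→d13:-→d14:-→d15:-→d16:H3→d17:-→d18:-→d19:-→d20:H4 -> H4
  lookup 197.236.1.112: bits 1100010111101100 walk d0:H5→d1:H1→d2:-→d3:-→d4:-→d5:-→d6:-→d7:-→d8:-→d9:-→d10:-→d11:-→d12:H4→d13:-→d14:-→d15:-→d16:H3 -> H3
  - 197.236.0.0/16 clear@16
  add 192.0.0.0/2 -> H4 at depth 2
  lookup 192.0.24.238: bits 11000 walk d0:H5→d1:H1→d2:H4→d3:-→d4:-→d5:- -> H4
  lookup 128.0.0.0: bits 1 walk d0:H5→d1:H1 -> H1
  add 236.250.150.64/26 -> H0 at depth 26
  lookup 197.224.0.37: bits 110001011110 walk d0:H5→d1:H1→d2:H4→d3:-→d4:-→d5:-→d6:-→d7:-→d8:-→d9:-→d10:-→d11:-→d12:H4 -> H4
  - 236.250.150.64/26 clear@26
  - 197.224.0.0/12 clear@12
  lookup 192.112.144.135: bits 11000 walk d0:H5→d1:H1→d2:H4→d3:-→d4:-→d5:- -> H4
  lookup 147.52.82.2: bits 1 walk d0:H5→d1:H1 -> H1
  add 236.192.0.0/10 -> H3 at depth 10
  lookup 79.95.249.110: bits 01001111010111111111100101101110 walk d0:H5→d1:-→d2:-→d3:-→d4:-→d5:-→d6:-→d7:-→d8:-→d9:-→d10:-→d11:-→d12:-→d13:-→d14:-→d15:-→d16:-→d17:-→d18:-→d19:-→d20:-→d21:-→d22:-→d23:-→d24:-→d25:-→d26:-→d27:-→d28:-→d29:-→d30:-→d31:-→d32:H1 -> H1
  lookup 207.95.249.110: bits 1100 walk d0:H5→d1:H1→d2:H4→d3:-→d4:- -> H4
  - 79.95.249.110/32 clear@32
  add 197.224.0.0/12 -> H2 at depth 12
  add 236.250.144.0/20 -> H2 at depth 20
  add 236.0.0.0/8 -> H1 at depth 8
  add 197.236.230.128/25 -> H1 at depth 25
  - 197.224.0.0/12 clear@12

== LOOKUPS ==
["H1","H1","H4","H4","H1","H5","H4","H3","H4","H1","H4","H4","H1","H1","H4"]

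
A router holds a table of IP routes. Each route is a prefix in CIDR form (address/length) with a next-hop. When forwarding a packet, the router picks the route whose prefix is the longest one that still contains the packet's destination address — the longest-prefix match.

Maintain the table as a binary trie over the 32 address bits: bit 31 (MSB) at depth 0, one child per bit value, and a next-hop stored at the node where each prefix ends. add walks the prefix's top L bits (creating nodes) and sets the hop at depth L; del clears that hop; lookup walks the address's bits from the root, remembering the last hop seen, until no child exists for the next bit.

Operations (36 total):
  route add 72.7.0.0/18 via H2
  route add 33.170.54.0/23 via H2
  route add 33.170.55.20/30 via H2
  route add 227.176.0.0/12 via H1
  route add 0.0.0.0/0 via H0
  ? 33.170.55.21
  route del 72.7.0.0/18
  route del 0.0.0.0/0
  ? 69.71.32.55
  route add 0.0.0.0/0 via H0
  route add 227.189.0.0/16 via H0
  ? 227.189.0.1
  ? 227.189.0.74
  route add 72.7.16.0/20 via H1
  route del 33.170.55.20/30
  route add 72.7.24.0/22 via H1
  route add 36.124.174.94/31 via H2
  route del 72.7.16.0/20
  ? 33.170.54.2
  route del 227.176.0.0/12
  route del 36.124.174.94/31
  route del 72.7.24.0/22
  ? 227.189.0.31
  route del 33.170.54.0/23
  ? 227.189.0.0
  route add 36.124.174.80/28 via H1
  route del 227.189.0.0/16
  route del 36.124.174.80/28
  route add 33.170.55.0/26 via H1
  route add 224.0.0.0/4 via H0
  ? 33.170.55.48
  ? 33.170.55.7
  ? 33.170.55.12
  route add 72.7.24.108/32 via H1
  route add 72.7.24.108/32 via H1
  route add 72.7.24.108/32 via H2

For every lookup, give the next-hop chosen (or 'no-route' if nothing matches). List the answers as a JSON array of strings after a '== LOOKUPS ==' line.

Process each operation:
  add 72.7.0.0/18 -> H2 at depth 18
  add 33.170.54.0/23 -> H2 at depth 23
  add 33.170.55.20/30 -> H2 at depth 30
  add 227.176.0.0/12 -> H1 at depth 12
  add 0.0.0.0/0 -> H0 at depth 0
  lookup 33.170.55.21: bits 001000011010101000110111000101 walk d0:H0→d1:-→d2:-→d3:-→d4:-→d5:-→d6:-→d7:-→d8:-→d9:-→d10:-→d11:-→d12:-→d13:-→d14:-→d15:-→d16:-→d17:-→d18:-→d19:-→d20:-→d21:-→d22:-→d23:H2→d24:-→d25:-→d26:-→d27:-→d28:-→d29:-→d30:H2 -> H2
  - 72.7.0.0/18 clear@18
  - 0.0.0.0/0 clear@0
  lookup 69.71.32.55: bits 0100 walk d0:-→d1:-→d2:-→d3:-→d4:- -> no-route
  add 0.0.0.0/0 -> H0 at depth 0
  add 227.189.0.0/16 -> H0 at depth 16
  lookup 227.189.0.1: bits 1110001110111101 walk d0:H0→d1:-→d2:-→d3:-→d4:-→d5:-→d6:-→d7:-→d8:-→d9:-→d10:-→d11:-→d12:H1→d13:-→d14:-→d15:-→d16:H0 -> H0
  lookup 227.189.0.74: bits 1110001110111101 walk d0:H0→d1:-→d2:-→d3:-→d4:-→d5:-→d6:-→d7:-→d8:-→d9:-→d10:-→d11:-→d12:H1→d13:-→d14:-→d15:-→d16:H0 -> H0
  add 72.7.16.0/20 -> H1 at depth 20
  - 33.170.55.20/30 clear@30
  add 72.7.24.0/22 -> H1 at depth 22
  add 36.124.174.94/31 -> H2 at depth 31
  - 72.7.16.0/20 clear@20
  lookup 33.170.54.2: bits 00100001101010100011011 walk d0:H0→d1:-→d2:-→d3:-→d4:-→d5:-→d6:-→d7:-→d8:-→d9:-→d10:-→d11:-→d12:-→d13:-→d14:-→d15:-→d16:-→d17:-→d18:-→d19:-→d20:-→d21:-→d22:-→d23:H2 -> H2
  - 227.176.0.0/12 clear@12
  - 36.124.174.94/31 clear@31
  - 72.7.24.0/22 clear@22
  lookup 227.189.0.31: bits 1110001110111101 walk d0:H0→d1:-→d2:-→d3:-→d4:-→d5:-→d6:-→d7:-→d8:-→d9:-→d10:-→d11:-→d12:-→d13:-→d14:-→d15:-→d16:H0 -> H0
  - 33.170.54.0/23 clear@23
  lookup 227.189.0.0: bits 1110001110111101 walk d0:H0→d1:-→d2:-→d3:-→d4:-→d5:-→d6:-→d7:-→d8:-→d9:-→d10:-→d11:-→d12:-→d13:-→d14:-→d15:-→d16:H0 -> H0
  add 36.124.174.80/28 -> H1 at depth 28
  - 227.189.0.0/16 clear@16
  - 36.124.174.80/28 clear@28
  add 33.170.55.0/26 -> H1 at depth 26
  add 224.0.0.0/4 -> H0 at depth 4
  lookup 33.170.55.48: bits 00100001101010100011011100 walk d0:H0→d1:-→d2:-→d3:-→d4:-→d5:-→d6:-→d7:-→d8:-→d9:-→d10:-→d11:-→d12:-→d13:-→d14:-→d15:-→d16:-→d17:-→d18:-→d19:-→d20:-→d21:-→d22:-→d23:-→d24:-→d25:-→d26:H1 -> H1
  lookup 33.170.55.7: bits 001000011010101000110111000 walk d0:H0→d1:-→d2:-→d3:-→d4:-→d5:-→d6:-→d7:-→d8:-→d9:-→d10:-→d11:-→d12:-→d13:-→d14:-→d15:-→d16:-→d17:-→d18:-→d19:-→d20:-→d21:-→d22:-→d23:-→d24:-→d25:-→d26:H1→d27:- -> H1
  lookup 33.170.55.12: bits 001000011010101000110111000 walk d0:H0→d1:-→d2:-→d3:-→d4:-→d5:-→d6:-→d7:-→d8:-→d9:-→d10:-→d11:-→d12:-→d13:-→d14:-→d15:-→d16:-→d17:-→d18:-→d19:-→d20:-→d21:-→d22:-→d23:-→d24:-→d25:-→d26:H1→d27:- -> H1
  add 72.7.24.108/32 -> H1 at depth 32
  add 72.7.24.108/32 -> H1 at depth 32
  add 72.7.24.108/32 -> H2 at depth 32

== LOOKUPS ==
["H2","no-route","H0","H0","H2","H0","H0","H1","H1","H1"]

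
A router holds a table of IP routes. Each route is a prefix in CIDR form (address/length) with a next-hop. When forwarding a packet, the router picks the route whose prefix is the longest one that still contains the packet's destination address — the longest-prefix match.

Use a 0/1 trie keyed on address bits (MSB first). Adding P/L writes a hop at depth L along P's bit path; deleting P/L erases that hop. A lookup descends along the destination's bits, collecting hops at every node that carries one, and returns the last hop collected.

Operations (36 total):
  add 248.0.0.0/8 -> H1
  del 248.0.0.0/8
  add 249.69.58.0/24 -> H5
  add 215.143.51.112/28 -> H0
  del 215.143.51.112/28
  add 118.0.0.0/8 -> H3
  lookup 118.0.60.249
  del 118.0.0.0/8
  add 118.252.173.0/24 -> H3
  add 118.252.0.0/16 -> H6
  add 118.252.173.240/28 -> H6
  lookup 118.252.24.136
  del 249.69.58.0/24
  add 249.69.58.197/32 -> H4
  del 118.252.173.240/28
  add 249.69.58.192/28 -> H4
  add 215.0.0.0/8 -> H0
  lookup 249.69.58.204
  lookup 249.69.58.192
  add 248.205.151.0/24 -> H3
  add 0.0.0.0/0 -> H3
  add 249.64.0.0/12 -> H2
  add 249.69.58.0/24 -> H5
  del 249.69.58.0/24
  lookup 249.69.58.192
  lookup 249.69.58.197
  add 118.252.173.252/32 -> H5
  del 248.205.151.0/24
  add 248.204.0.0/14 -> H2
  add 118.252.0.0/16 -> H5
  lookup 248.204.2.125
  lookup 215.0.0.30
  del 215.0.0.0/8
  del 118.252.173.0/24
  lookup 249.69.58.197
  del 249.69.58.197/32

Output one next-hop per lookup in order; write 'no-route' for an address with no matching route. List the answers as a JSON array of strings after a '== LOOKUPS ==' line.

Apply in order:
  add 248.0.0.0/8 -> H1 at depth 8
  del 248.0.0.0/8 (clear depth 8)
  add 249.69.58.0/24 -> H5 at depth 24
  add 215.143.51.112/28 -> H0 at depth 28
  del 215.143.51.112/28 (clear depth 28)
  add 118.0.0.0/8 -> H3 at depth 8
  ? 118.0.60.249  path d0:-→d1:-→d2:-→d3:-→d4:-→d5:-→d6:-→d7:-→d8:H3  best=H3
  del 118.0.0.0/8 (clear depth 8)
  add 118.252.173.0/24 -> H3 at depth 24
  add 118.252.0.0/16 -> H6 at depth 16
  add 118.252.173.240/28 -> H6 at depth 28
  ? 118.252.24.136  path d0:-→d1:-→d2:-→d3:-→d4:-→d5:-→d6:-→d7:-→d8:-→d9:-→d10:-→d11:-→d12:-→d13:-→d14:-→d15:-→d16:H6  best=H6
  del 249.69.58.0/24 (clear depth 24)
  add 249.69.58.197/32 -> H4 at depth 32
  del 118.252.173.240/28 (clear depth 28)
  add 249.69.58.192/28 -> H4 at depth 28
  add 215.0.0.0/8 -> H0 at depth 8
  ? 249.69.58.204  path d0:-→d1:-→d2:-→d3:-→d4:-→d5:-→d6:-→d7:-→d8:-→d9:-→d10:-→d11:-→d12:-→d13:-→d14:-→d15:-→d16:-→d17:-→d18:-→d19:-→d20:-→d21:-→d22:-→d23:-→d24:-→d25:-→d26:-→d27:-→d28:H4  best=H4
  ? 249.69.58.192  path d0:-→d1:-→d2:-→d3:-→d4:-→d5:-→d6:-→d7:-→d8:-→d9:-→d10:-→d11:-→d12:-→d13:-→d14:-→d15:-→d16:-→d17:-→d18:-→d19:-→d20:-→d21:-→d22:-→d23:-→d24:-→d25:-→d26:-→d27:-→d28:H4→d29:-  best=H4
  add 248.205.151.0/24 -> H3 at depth 24
  add 0.0.0.0/0 -> H3 at depth 0
  add 249.64.0.0/12 -> H2 at depth 12
  add 249.69.58.0/24 -> H5 at depth 24
  del 249.69.58.0/24 (clear depth 24)
  ? 249.69.58.192  path d0:H3→d1:-→d2:-→d3:-→d4:-→d5:-→d6:-→d7:-→d8:-→d9:-→d10:-→d11:-→d12:H2→d13:-→d14:-→d15:-→d16:-→d17:-→d18:-→d19:-→d20:-→d21:-→d22:-→d23:-→d24:-→d25:-→d26:-→d27:-→d28:H4→d29:-  best=H4
  ? 249.69.58.197  path d0:H3→d1:-→d2:-→d3:-→d4:-→d5:-→d6:-→d7:-→d8:-→d9:-→d10:-→d11:-→d12:H2→d13:-→d14:-→d15:-→d16:-→d17:-→d18:-→d19:-→d20:-→d21:-→d22:-→d23:-→d24:-→d25:-→d26:-→d27:-→d28:H4→d29:-→d30:-→d31:-→d32:H4  best=H4
  add 118.252.173.252/32 -> H5 at depth 32
  del 248.205.151.0/24 (clear depth 24)
  add 248.204.0.0/14 -> H2 at depth 14
  add 118.252.0.0/16 -> H5 at depth 16
  ? 248.204.2.125  path d0:H3→d1:-→d2:-→d3:-→d4:-→d5:-→d6:-→d7:-→d8:-→d9:-→d10:-→d11:-→d12:-→d13:-→d14:H2→d15:-  best=H2
  ? 215.0.0.30  path d0:H3→d1:-→d2:-→d3:-→d4:-→d5:-→d6:-→d7:-→d8:H0  best=H0
  del 215.0.0.0/8 (clear depth 8)
  del 118.252.173.0/24 (clear depth 24)
  ? 249.69.58.197  path d0:H3→d1:-→d2:-→d3:-→d4:-→d5:-→d6:-→d7:-→d8:-→d9:-→d10:-→d11:-→d12:H2→d13:-→d14:-→d15:-→d16:-→d17:-→d18:-→d19:-→d20:-→d21:-→d22:-→d23:-→d24:-→d25:-→d26:-→d27:-→d28:H4→d29:-→d30:-→d31:-→d32:H4  best=H4
  del 249.69.58.197/32 (clear depth 32)

== LOOKUPS ==
["H3","H6","H4","H4","H4","H4","H2","H0","H4"]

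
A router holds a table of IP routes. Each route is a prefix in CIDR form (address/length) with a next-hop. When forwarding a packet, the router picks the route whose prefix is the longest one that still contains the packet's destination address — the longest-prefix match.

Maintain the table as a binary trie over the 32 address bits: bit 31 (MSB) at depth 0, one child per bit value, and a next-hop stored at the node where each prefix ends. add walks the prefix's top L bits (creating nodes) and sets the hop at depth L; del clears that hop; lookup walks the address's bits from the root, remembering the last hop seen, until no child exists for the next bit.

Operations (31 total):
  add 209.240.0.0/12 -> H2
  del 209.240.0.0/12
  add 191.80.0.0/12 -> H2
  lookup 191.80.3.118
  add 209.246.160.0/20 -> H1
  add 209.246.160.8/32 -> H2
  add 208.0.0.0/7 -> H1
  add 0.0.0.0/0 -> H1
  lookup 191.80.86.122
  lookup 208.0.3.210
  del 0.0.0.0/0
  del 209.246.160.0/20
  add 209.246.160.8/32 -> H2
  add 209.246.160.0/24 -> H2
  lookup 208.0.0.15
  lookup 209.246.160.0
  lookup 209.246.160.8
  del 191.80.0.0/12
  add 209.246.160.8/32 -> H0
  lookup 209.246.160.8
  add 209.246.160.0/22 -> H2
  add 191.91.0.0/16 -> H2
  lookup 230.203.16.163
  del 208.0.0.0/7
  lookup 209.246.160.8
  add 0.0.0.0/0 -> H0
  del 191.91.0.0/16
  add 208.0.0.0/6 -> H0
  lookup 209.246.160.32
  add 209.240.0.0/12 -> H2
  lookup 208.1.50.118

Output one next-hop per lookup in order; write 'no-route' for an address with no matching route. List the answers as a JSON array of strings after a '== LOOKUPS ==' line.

Trace:
  add 209.240.0.0/12 -> H2 at depth 12
  del 209.240.0.0/12 (clear depth 12)
  add 191.80.0.0/12 -> H2 at depth 12
  lookup 191.80.3.118: bits 101111110101 walk d0:-→d1:-→d2:-→d3:-→d4:-→d5:-→d6:-→d7:-→d8:-→d9:-→d10:-→d11:-→d12:H2 -> H2
  add 209.246.160.0/20 -> H1 at depth 20
  add 209.246.160.8/32 -> H2 at depth 32
  add 208.0.0.0/7 -> H1 at depth 7
  add 0.0.0.0/0 -> H1 at depth 0
  lookup 191.80.86.122: bits 101111110101 walk d0:H1→d1:-→d2:-→d3:-→d4:-→d5:-→d6:-→d7:-→d8:-→d9:-→d10:-→d11:-→d12:H2 -> H2
  lookup 208.0.3.210: bits 1101000 walk d0:H1→d1:-→d2:-→d3:-→d4:-→d5:-→d6:-→d7:H1 -> H1
  del 0.0.0.0/0 (clear depth 0)
  del 209.246.160.0/20 (clear depth 20)
  add 209.246.160.8/32 -> H2 at depth 32
  add 209.246.160.0/24 -> H2 at depth 24
  lookup 208.0.0.15: bits 1101000 walk d0:-→d1:-→d2:-→d3:-→d4:-→d5:-→d6:-→d7:H1 -> H1
  lookup 209.246.160.0: bits 1101000111110110101000000000 walk d0:-→d1:-→d2:-→d3:-→d4:-→d5:-→d6:-→d7:H1→d8:-→d9:-→d10:-→d11:-→d12:-→d13:-→d14:-→d15:-→d16:-→d17:-→d18:-→d19:-→d20:-→d21:-→d22:-→d23:-→d24:H2→d25:-→d26:-→d27:-→d28:- -> H2
  lookup 209.246.160.8: bits 11010001111101101010000000001000 walk d0:-→d1:-→d2:-→d3:-→d4:-→d5:-→d6:-→d7:H1→d8:-→d9:-→d10:-→d11:-→d12:-→d13:-→d14:-→d15:-→d16:-→d17:-→d18:-→d19:-→d20:-→d21:-→d22:-→d23:-→d24:H2→d25:-→d26:-→d27:-→d28:-→d29:-→d30:-→d31:-→d32:H2 -> H2
  del 191.80.0.0/12 (clear depth 12)
  add 209.246.160.8/32 -> H0 at depth 32
  lookup 209.246.160.8: bits 11010001111101101010000000001000 walk d0:-→d1:-→d2:-→d3:-→d4:-→d5:-→d6:-→d7:H1→d8:-→d9:-→d10:-→d11:-→d12:-→d13:-→d14:-→d15:-→d16:-→d17:-→d18:-→d19:-→d20:-→d21:-→d22:-→d23:-→d24:H2→d25:-→d26:-→d27:-→d28:-→d29:-→d30:-→d31:-→d32:H0 -> H0
  add 209.246.160.0/22 -> H2 at depth 22
  add 191.91.0.0/16 -> H2 at depth 16
  lookup 230.203.16.163: bits 11 walk d0:-→d1:-→d2:- -> no-route
  del 208.0.0.0/7 (clear depth 7)
  lookup 209.246.160.8: bits 11010001111101101010000000001000 walk d0:-→d1:-→d2:-→d3:-→d4:-→d5:-→d6:-→d7:-→d8:-→d9:-→d10:-→d11:-→d12:-→d13:-→d14:-→d15:-→d16:-→d17:-→d18:-→d19:-→d20:-→d21:-→d22:H2→d23:-→d24:H2→d25:-→d26:-→d27:-→d28:-→d29:-→d30:-→d31:-→d32:H0 -> H0
  add 0.0.0.0/0 -> H0 at depth 0
  del 191.91.0.0/16 (clear depth 16)
  add 208.0.0.0/6 -> H0 at depth 6
  lookup 209.246.160.32: bits 11010001111101101010000000 walk d0:H0→d1:-→d2:-→d3:-→d4:-→d5:-→d6:H0→d7:-→d8:-→d9:-→d10:-→d11:-→d12:-→d13:-→d14:-→d15:-→d16:-→d17:-→d18:-→d19:-→d20:-→d21:-→d22:H2→d23:-→d24:H2→d25:-→d26:- -> H2
  add 209.240.0.0/12 -> H2 at depth 12
  lookup 208.1.50.118: bits 1101000 walk d0:H0→d1:-→d2:-→d3:-→d4:-→d5:-→d6:H0→d7:- -> H0

== LOOKUPS ==
["H2","H2","H1","H1","H2","H2","H0","no-route","H0","H2","H0"]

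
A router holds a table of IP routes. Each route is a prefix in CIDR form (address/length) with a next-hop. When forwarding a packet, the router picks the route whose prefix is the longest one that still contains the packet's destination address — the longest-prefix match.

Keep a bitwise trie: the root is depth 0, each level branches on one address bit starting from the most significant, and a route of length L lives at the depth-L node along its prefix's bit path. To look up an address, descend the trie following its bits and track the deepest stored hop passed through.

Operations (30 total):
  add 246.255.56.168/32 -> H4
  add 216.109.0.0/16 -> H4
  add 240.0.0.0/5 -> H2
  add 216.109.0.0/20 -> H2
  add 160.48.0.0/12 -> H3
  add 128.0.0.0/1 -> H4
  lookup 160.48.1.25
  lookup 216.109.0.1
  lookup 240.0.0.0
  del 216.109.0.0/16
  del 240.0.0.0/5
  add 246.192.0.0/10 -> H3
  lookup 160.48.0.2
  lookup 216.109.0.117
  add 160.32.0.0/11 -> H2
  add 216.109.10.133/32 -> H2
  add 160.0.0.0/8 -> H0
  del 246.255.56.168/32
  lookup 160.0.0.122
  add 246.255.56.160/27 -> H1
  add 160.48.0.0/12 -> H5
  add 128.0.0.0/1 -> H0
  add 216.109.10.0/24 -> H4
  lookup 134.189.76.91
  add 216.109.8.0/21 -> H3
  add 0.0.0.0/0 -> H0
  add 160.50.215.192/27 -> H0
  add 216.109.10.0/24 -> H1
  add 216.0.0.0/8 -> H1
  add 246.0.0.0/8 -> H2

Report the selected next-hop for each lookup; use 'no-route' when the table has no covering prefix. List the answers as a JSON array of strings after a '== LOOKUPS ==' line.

Apply in order:
  add 246.255.56.168/32 -> H4 at depth 32
  add 216.109.0.0/16 -> H4 at depth 16
  add 240.0.0.0/5 -> H2 at depth 5
  add 216.109.0.0/20 -> H2 at depth 20
  add 160.48.0.0/12 -> H3 at depth 12
  add 128.0.0.0/1 -> H4 at depth 1
  Q 160.48.1.25: descend 101000000011 ; hops seen [H4,H3] ; pick H3
  Q 216.109.0.1: descend 11011000011011010000 ; hops seen [H4,H4,H2] ; pick H2
  Q 240.0.0.0: descend 11110 ; hops seen [H4,H2] ; pick H2
  del 216.109.0.0/16 (clear depth 16)
  del 240.0.0.0/5 (clear depth 5)
  add 246.192.0.0/10 -> H3 at depth 10
  Q 160.48.0.2: descend 101000000011 ; hops seen [H4,H3] ; pick H3
  Q 216.109.0.117: descend 11011000011011010000 ; hops seen [H4,H2] ; pick H2
  add 160.32.0.0/11 -> H2 at depth 11
  add 216.109.10.133/32 -> H2 at depth 32
  add 160.0.0.0/8 -> H0 at depth 8
  del 246.255.56.168/32 (clear depth 32)
  Q 160.0.0.122: descend 1010000000 ; hops seen [H4,H0] ; pick H0
  add 246.255.56.160/27 -> H1 at depth 27
  add 160.48.0.0/12 -> H5 at depth 12
  add 128.0.0.0/1 -> H0 at depth 1
  add 216.109.10.0/24 -> H4 at depth 24
  Q 134.189.76.91: descend 10 ; hops seen [H0] ; pick H0
  add 216.109.8.0/21 -> H3 at depth 21
  add 0.0.0.0/0 -> H0 at depth 0
  add 160.50.215.192/27 -> H0 at depth 27
  add 216.109.10.0/24 -> H1 at depth 24
  add 216.0.0.0/8 -> H1 at depth 8
  add 246.0.0.0/8 -> H2 at depth 8

== LOOKUPS ==
["H3","H2","H2","H3","H2","H0","H0"]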